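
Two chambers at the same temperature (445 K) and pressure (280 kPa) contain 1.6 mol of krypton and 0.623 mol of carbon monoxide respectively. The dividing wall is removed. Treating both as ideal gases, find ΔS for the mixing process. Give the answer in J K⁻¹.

ΔS_mix = 11 J/K

Mole fractions: x_A = 1.6/2.22 = 0.72, x_B = 0.28.
ΔS_mix = −R(n_A ln x_A + n_B ln x_B) = −8.314 × (1.6 ln 0.72 + 0.623 ln 0.28) = 11 J/K.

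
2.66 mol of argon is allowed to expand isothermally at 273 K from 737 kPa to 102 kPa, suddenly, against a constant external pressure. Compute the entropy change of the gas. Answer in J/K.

Entropy is a state function, so ΔS_gas depends only on the end states.
For an isothermal ideal gas ΔS_gas = nR ln(P₁/P₂) = 2.66 × 8.314 × ln(737/102) = 43.7 J/K.

ΔS_gas = 43.7 J/K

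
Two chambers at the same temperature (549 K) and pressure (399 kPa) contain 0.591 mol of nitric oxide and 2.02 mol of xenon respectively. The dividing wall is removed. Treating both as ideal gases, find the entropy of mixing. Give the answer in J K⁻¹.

Mole fractions: x_A = 0.591/2.61 = 0.226, x_B = 0.774.
ΔS_mix = −R(n_A ln x_A + n_B ln x_B) = −8.314 × (0.591 ln 0.226 + 2.02 ln 0.774) = 11.6 J/K.

ΔS_mix = 11.6 J/K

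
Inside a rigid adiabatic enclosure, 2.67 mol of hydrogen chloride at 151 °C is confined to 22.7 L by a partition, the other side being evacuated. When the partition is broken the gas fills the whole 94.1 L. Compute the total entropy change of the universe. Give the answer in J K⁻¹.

ΔS_universe = 31.6 J/K

For an ideal gas in free expansion Q = 0 and W = 0, so T is unchanged.
Entropy is a state function; using a reversible isothermal path, ΔS_gas = nR ln(V₂/V₁) = 2.67 × 8.314 × ln(94.1/22.7) = 31.6 J/K.
The insulated surroundings exchange no heat, so ΔS_surr = 0 and ΔS_universe = ΔS_gas.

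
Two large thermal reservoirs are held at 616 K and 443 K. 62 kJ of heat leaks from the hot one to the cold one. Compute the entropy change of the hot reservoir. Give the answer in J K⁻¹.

ΔS_hot = -101 J/K

The hot reservoir loses heat Q, so ΔS_hot = −Q/T_H = −62000/616 = -101 J/K.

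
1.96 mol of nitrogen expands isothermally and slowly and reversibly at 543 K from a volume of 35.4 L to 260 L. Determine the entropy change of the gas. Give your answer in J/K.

ΔS_gas = 32.5 J/K

For an isothermal ideal gas ΔS_gas = nR ln(V₂/V₁) = 1.96 × 8.314 × ln(260/35.4) = 32.5 J/K.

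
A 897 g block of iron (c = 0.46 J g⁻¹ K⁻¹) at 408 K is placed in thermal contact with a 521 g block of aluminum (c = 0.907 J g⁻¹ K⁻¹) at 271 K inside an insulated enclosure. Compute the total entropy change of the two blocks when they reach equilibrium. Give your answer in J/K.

Energy balance: T_f = (m₁c₁T₁ + m₂c₂T₂)/(m₁c₁ + m₂c₂) = 334.86 K.
ΔS₁ = m₁c₁ ln(T_f/T₁) = 412.62 × ln(334.86/408) = -81.51 J/K.
ΔS₂ = m₂c₂ ln(T_f/T₂) = 472.547 × ln(334.86/271) = 99.99 J/K.
ΔS_total = -81.51 + 99.99 = 18.5 J/K.

ΔS_total = 18.5 J/K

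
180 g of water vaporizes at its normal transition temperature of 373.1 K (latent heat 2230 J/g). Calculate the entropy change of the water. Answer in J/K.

Heat absorbed by the substance: Q = mL = 180 × 2230 = 401400 J.
At constant T, ΔS = Q_rev/T = 401400 / 373.1 = 1080 J/K.

ΔS = 1080 J/K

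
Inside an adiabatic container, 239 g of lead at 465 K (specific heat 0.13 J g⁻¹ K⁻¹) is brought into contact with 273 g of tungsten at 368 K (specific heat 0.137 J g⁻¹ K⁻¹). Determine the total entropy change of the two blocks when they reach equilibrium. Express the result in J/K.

Energy balance: T_f = (m₁c₁T₁ + m₂c₂T₂)/(m₁c₁ + m₂c₂) = 412.02 K.
ΔS₁ = m₁c₁ ln(T_f/T₁) = 31.07 × ln(412.02/465) = -3.7587 J/K.
ΔS₂ = m₂c₂ ln(T_f/T₂) = 37.401 × ln(412.02/368) = 4.2255 J/K.
ΔS_total = -3.7587 + 4.2255 = 0.467 J/K.

ΔS_total = 0.467 J/K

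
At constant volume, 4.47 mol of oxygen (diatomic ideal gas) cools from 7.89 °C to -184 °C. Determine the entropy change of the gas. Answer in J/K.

In kelvin: T₁ = 281.04 K, T₂ = 89.15 K. At constant volume, ΔS = nC_V ln(T₂/T₁) with C_V = 5R/2 = 20.79 J mol⁻¹ K⁻¹.
ΔS = 4.47 × 20.79 × ln(89.15/281.04) = -107 J/K.

ΔS = -107 J/K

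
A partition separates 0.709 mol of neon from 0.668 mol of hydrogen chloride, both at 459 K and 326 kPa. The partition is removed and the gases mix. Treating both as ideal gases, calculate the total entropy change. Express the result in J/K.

ΔS_mix = 7.93 J/K

Mole fractions: x_A = 0.709/1.38 = 0.515, x_B = 0.485.
ΔS_mix = −R(n_A ln x_A + n_B ln x_B) = −8.314 × (0.709 ln 0.515 + 0.668 ln 0.485) = 7.93 J/K.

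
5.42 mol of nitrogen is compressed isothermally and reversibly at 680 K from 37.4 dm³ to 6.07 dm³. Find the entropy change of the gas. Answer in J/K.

For an isothermal ideal gas ΔS_gas = nR ln(V₂/V₁) = 5.42 × 8.314 × ln(6.07/37.4) = -81.9 J/K.

ΔS_gas = -81.9 J/K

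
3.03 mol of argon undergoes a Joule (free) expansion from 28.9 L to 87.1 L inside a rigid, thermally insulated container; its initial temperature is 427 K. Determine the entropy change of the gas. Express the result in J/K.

ΔS_gas = 27.8 J/K

No heat is exchanged and no work is done, so the ideal-gas temperature stays constant.
Entropy is a state function; using a reversible isothermal path, ΔS_gas = nR ln(V₂/V₁) = 3.03 × 8.314 × ln(87.1/28.9) = 27.8 J/K.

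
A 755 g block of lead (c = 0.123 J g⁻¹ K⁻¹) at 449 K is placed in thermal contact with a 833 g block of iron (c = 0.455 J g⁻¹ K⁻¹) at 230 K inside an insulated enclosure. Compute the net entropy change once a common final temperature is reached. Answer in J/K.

ΔS_total = 18.9 J/K

Energy balance: T_f = (m₁c₁T₁ + m₂c₂T₂)/(m₁c₁ + m₂c₂) = 273.1 K.
ΔS₁ = m₁c₁ ln(T_f/T₁) = 92.865 × ln(273.1/449) = -46.17 J/K.
ΔS₂ = m₂c₂ ln(T_f/T₂) = 379.015 × ln(273.1/230) = 65.1 J/K.
ΔS_total = -46.17 + 65.1 = 18.9 J/K.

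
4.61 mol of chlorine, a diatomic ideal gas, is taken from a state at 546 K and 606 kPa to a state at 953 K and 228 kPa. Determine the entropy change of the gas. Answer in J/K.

ΔS = 112 J/K

ΔS = nC_p ln(T₂/T₁) − nR ln(P₂/P₁), with C_p = 7R/2 = 29.1 J mol⁻¹ K⁻¹ for a diatomic ideal gas.
ΔS = 4.61 × [29.1 × ln(953/546) − 8.314 × ln(228/606)] = 112 J/K.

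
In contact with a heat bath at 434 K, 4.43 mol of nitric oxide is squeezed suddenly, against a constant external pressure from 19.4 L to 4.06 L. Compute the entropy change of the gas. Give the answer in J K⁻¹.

ΔS_gas = -57.6 J/K

Entropy is a state function, so ΔS_gas depends only on the end states.
For an isothermal ideal gas ΔS_gas = nR ln(V₂/V₁) = 4.43 × 8.314 × ln(4.06/19.4) = -57.6 J/K.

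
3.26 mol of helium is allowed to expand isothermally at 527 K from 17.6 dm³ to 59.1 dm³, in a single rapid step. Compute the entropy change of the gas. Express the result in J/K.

ΔS_gas = 32.8 J/K

Entropy is a state function, so ΔS_gas depends only on the end states.
For an isothermal ideal gas ΔS_gas = nR ln(V₂/V₁) = 3.26 × 8.314 × ln(59.1/17.6) = 32.8 J/K.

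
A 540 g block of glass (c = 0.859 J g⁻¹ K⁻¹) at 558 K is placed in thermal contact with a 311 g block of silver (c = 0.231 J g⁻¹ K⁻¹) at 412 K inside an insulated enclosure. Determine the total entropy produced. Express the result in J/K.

Energy balance: T_f = (m₁c₁T₁ + m₂c₂T₂)/(m₁c₁ + m₂c₂) = 538.42 K.
ΔS₁ = m₁c₁ ln(T_f/T₁) = 463.86 × ln(538.42/558) = -16.57 J/K.
ΔS₂ = m₂c₂ ln(T_f/T₂) = 71.841 × ln(538.42/412) = 19.23 J/K.
ΔS_total = -16.57 + 19.23 = 2.66 J/K.

ΔS_total = 2.66 J/K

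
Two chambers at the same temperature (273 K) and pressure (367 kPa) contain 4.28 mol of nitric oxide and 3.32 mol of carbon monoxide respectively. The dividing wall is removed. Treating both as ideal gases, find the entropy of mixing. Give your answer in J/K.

ΔS_mix = 43.3 J/K

Mole fractions: x_A = 4.28/7.6 = 0.563, x_B = 0.437.
ΔS_mix = −R(n_A ln x_A + n_B ln x_B) = −8.314 × (4.28 ln 0.563 + 3.32 ln 0.437) = 43.3 J/K.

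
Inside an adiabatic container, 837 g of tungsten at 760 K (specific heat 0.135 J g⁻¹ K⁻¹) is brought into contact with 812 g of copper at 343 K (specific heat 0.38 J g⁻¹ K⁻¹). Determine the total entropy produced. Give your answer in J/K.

Energy balance: T_f = (m₁c₁T₁ + m₂c₂T₂)/(m₁c₁ + m₂c₂) = 454.77 K.
ΔS₁ = m₁c₁ ln(T_f/T₁) = 112.995 × ln(454.77/760) = -58.02 J/K.
ΔS₂ = m₂c₂ ln(T_f/T₂) = 308.56 × ln(454.77/343) = 87.04 J/K.
ΔS_total = -58.02 + 87.04 = 29 J/K.

ΔS_total = 29 J/K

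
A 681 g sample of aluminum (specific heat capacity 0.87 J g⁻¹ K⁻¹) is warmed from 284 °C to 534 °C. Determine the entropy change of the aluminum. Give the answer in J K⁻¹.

In kelvin: T₁ = 557.15 K, T₂ = 807.15 K. ΔS = ∫dQ_rev/T = m c ln(T₂/T₁) = 681 × 0.87 × ln(807.15/557.15) = 220 J/K.

ΔS = 220 J/K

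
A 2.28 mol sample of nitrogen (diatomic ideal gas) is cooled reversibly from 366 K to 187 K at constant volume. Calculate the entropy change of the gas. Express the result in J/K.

At constant volume, ΔS = nC_V ln(T₂/T₁) with C_V = 5R/2 = 20.79 J mol⁻¹ K⁻¹.
ΔS = 2.28 × 20.79 × ln(187/366) = -31.8 J/K.

ΔS = -31.8 J/K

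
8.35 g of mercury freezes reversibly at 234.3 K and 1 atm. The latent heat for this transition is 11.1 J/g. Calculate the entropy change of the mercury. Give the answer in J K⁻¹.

Heat released by the substance: Q = −mL = −8.35 × 11.1 = −92.685 J.
At constant T, ΔS = Q_rev/T = −92.685 / 234.3 = -0.396 J/K.

ΔS = -0.396 J/K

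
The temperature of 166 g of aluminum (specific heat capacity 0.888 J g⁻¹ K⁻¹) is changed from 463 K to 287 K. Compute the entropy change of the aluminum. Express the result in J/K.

ΔS = -70.5 J/K

ΔS = ∫dQ_rev/T = m c ln(T₂/T₁) = 166 × 0.888 × ln(287/463) = -70.5 J/K.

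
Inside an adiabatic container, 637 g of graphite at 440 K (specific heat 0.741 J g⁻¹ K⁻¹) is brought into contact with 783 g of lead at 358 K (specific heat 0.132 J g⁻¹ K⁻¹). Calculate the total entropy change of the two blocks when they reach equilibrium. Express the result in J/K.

Energy balance: T_f = (m₁c₁T₁ + m₂c₂T₂)/(m₁c₁ + m₂c₂) = 425.27 K.
ΔS₁ = m₁c₁ ln(T_f/T₁) = 472.017 × ln(425.27/440) = -16.0723 J/K.
ΔS₂ = m₂c₂ ln(T_f/T₂) = 103.356 × ln(425.27/358) = 17.797 J/K.
ΔS_total = -16.0723 + 17.797 = 1.72 J/K.

ΔS_total = 1.72 J/K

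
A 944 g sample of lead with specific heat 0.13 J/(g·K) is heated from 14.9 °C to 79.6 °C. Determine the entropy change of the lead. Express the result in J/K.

ΔS = 24.9 J/K

In kelvin: T₁ = 288.05 K, T₂ = 352.75 K. ΔS = ∫dQ_rev/T = m c ln(T₂/T₁) = 944 × 0.13 × ln(352.75/288.05) = 24.9 J/K.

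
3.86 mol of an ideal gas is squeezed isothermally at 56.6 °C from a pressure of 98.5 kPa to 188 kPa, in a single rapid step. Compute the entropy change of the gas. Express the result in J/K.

ΔS_gas = -20.7 J/K

Entropy is a state function, so ΔS_gas depends only on the end states.
For an isothermal ideal gas ΔS_gas = nR ln(P₁/P₂) = 3.86 × 8.314 × ln(98.5/188) = -20.7 J/K.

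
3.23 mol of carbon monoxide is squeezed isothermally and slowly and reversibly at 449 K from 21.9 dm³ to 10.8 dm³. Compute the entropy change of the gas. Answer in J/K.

For an isothermal ideal gas ΔS_gas = nR ln(V₂/V₁) = 3.23 × 8.314 × ln(10.8/21.9) = -19 J/K.

ΔS_gas = -19 J/K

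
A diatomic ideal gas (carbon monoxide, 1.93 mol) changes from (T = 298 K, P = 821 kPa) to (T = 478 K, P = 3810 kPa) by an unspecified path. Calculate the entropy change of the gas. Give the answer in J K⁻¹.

ΔS = 1.91 J/K

ΔS = nC_p ln(T₂/T₁) − nR ln(P₂/P₁), with C_p = 7R/2 = 29.1 J mol⁻¹ K⁻¹ for a diatomic ideal gas.
ΔS = 1.93 × [29.1 × ln(478/298) − 8.314 × ln(3810/821)] = 1.91 J/K.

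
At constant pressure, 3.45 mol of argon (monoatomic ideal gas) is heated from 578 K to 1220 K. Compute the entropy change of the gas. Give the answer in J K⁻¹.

ΔS = 53.6 J/K

At constant pressure, ΔS = nC_p ln(T₂/T₁) with C_p = 5R/2 = 20.79 J mol⁻¹ K⁻¹.
ΔS = 3.45 × 20.79 × ln(1220/578) = 53.6 J/K.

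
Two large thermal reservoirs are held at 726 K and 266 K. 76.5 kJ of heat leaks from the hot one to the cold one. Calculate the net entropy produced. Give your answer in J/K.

ΔS_total = 182 J/K

ΔS_hot = −Q/T_H = −76500/726 = -105.4 J/K and ΔS_cold = +Q/T_C = 76500/266 = 287.6 J/K.
ΔS_total = -105.4 + 287.6 = 182 J/K, positive as the second law requires.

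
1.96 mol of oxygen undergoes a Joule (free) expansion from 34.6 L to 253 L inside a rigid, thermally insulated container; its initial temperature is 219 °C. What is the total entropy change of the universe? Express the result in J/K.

For an ideal gas in free expansion Q = 0 and W = 0, so T is unchanged.
Entropy is a state function; using a reversible isothermal path, ΔS_gas = nR ln(V₂/V₁) = 1.96 × 8.314 × ln(253/34.6) = 32.4 J/K.
The insulated surroundings exchange no heat, so ΔS_surr = 0 and ΔS_universe = ΔS_gas.

ΔS_universe = 32.4 J/K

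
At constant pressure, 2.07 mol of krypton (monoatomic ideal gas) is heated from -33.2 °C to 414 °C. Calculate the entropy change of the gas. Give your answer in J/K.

ΔS = 45.3 J/K

In kelvin: T₁ = 239.95 K, T₂ = 687.15 K. At constant pressure, ΔS = nC_p ln(T₂/T₁) with C_p = 5R/2 = 20.79 J mol⁻¹ K⁻¹.
ΔS = 2.07 × 20.79 × ln(687.15/239.95) = 45.3 J/K.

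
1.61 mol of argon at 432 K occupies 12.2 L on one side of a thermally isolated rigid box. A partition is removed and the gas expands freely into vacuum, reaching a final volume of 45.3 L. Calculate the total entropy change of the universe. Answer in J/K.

For an ideal gas in free expansion Q = 0 and W = 0, so T is unchanged.
Entropy is a state function; using a reversible isothermal path, ΔS_gas = nR ln(V₂/V₁) = 1.61 × 8.314 × ln(45.3/12.2) = 17.6 J/K.
The insulated surroundings exchange no heat, so ΔS_surr = 0 and ΔS_universe = ΔS_gas.

ΔS_universe = 17.6 J/K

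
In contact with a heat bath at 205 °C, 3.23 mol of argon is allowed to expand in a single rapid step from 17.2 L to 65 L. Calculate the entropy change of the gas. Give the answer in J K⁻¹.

ΔS_gas = 35.7 J/K

Entropy is a state function, so ΔS_gas depends only on the end states.
For an isothermal ideal gas ΔS_gas = nR ln(V₂/V₁) = 3.23 × 8.314 × ln(65/17.2) = 35.7 J/K.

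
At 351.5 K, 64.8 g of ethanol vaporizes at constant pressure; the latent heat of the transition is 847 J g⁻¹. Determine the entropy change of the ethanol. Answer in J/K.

Heat absorbed by the substance: Q = mL = 64.8 × 847 = 54885.6 J.
At constant T, ΔS = Q_rev/T = 54885.6 / 351.5 = 156 J/K.

ΔS = 156 J/K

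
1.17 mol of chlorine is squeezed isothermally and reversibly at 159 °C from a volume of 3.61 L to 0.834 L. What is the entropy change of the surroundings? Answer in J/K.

For an isothermal ideal gas ΔS_gas = nR ln(V₂/V₁) = 1.17 × 8.314 × ln(0.834/3.61) = -14.3 J/K.
The process is reversible, so ΔS_surr = −ΔS_gas = 14.3 J/K and ΔS_universe = 0.

ΔS_surr = 14.3 J/K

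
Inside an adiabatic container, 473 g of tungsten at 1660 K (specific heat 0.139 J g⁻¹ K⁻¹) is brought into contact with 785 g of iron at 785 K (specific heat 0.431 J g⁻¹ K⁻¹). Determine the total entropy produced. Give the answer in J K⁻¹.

ΔS_total = 18.1 J/K

Energy balance: T_f = (m₁c₁T₁ + m₂c₂T₂)/(m₁c₁ + m₂c₂) = 927.37 K.
ΔS₁ = m₁c₁ ln(T_f/T₁) = 65.747 × ln(927.37/1660) = -38.28 J/K.
ΔS₂ = m₂c₂ ln(T_f/T₂) = 338.335 × ln(927.37/785) = 56.39 J/K.
ΔS_total = -38.28 + 56.39 = 18.1 J/K.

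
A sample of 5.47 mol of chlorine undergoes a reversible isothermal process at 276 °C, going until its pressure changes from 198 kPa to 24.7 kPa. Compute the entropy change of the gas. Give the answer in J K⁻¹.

For an isothermal ideal gas ΔS_gas = nR ln(P₁/P₂) = 5.47 × 8.314 × ln(198/24.7) = 94.7 J/K.

ΔS_gas = 94.7 J/K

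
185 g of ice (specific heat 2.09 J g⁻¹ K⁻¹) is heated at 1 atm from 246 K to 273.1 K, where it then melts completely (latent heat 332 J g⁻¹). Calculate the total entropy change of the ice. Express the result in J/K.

ΔS = 265 J/K

Warming step: ΔS₁ = m c ln(T_tr/T_i) = 185 × 2.09 × ln(273.1/246) = 40.41 J/K.
Phase change: ΔS₂ = +mL/T_tr = 185 × 332 / 273.1 = 224.9 J/K.
ΔS_total = (40.41) + (224.9) = 265 J/K.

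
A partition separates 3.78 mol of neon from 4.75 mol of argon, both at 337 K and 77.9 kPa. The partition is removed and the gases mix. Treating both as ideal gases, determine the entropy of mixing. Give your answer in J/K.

ΔS_mix = 48.7 J/K

Mole fractions: x_A = 3.78/8.53 = 0.443, x_B = 0.557.
ΔS_mix = −R(n_A ln x_A + n_B ln x_B) = −8.314 × (3.78 ln 0.443 + 4.75 ln 0.557) = 48.7 J/K.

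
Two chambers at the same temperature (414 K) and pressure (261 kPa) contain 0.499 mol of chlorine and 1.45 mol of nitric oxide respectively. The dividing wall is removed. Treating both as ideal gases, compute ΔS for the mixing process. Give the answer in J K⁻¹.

ΔS_mix = 9.22 J/K

Mole fractions: x_A = 0.499/1.95 = 0.256, x_B = 0.744.
ΔS_mix = −R(n_A ln x_A + n_B ln x_B) = −8.314 × (0.499 ln 0.256 + 1.45 ln 0.744) = 9.22 J/K.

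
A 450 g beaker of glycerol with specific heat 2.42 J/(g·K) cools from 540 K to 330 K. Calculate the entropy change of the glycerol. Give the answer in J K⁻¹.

ΔS = -536 J/K

ΔS = ∫dQ_rev/T = m c ln(T₂/T₁) = 450 × 2.42 × ln(330/540) = -536 J/K.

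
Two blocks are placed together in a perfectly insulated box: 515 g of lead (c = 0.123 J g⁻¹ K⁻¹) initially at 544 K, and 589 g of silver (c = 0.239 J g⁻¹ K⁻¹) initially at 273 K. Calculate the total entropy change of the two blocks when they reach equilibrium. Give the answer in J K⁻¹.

ΔS_total = 11.1 J/K

Energy balance: T_f = (m₁c₁T₁ + m₂c₂T₂)/(m₁c₁ + m₂c₂) = 357.1 K.
ΔS₁ = m₁c₁ ln(T_f/T₁) = 63.345 × ln(357.1/544) = -26.66 J/K.
ΔS₂ = m₂c₂ ln(T_f/T₂) = 140.771 × ln(357.1/273) = 37.8 J/K.
ΔS_total = -26.66 + 37.8 = 11.1 J/K.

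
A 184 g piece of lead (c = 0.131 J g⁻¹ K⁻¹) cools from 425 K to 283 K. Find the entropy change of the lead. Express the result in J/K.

ΔS = -9.8 J/K

ΔS = ∫dQ_rev/T = m c ln(T₂/T₁) = 184 × 0.131 × ln(283/425) = -9.8 J/K.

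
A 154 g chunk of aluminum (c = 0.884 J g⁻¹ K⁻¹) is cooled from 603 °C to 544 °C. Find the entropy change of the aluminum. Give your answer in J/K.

ΔS = -9.49 J/K

In kelvin: T₁ = 876.15 K, T₂ = 817.15 K. ΔS = ∫dQ_rev/T = m c ln(T₂/T₁) = 154 × 0.884 × ln(817.15/876.15) = -9.49 J/K.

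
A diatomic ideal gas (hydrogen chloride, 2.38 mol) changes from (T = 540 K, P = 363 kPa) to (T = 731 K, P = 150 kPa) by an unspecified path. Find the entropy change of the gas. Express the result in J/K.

ΔS = 38.5 J/K

ΔS = nC_p ln(T₂/T₁) − nR ln(P₂/P₁), with C_p = 7R/2 = 29.1 J mol⁻¹ K⁻¹ for a diatomic ideal gas.
ΔS = 2.38 × [29.1 × ln(731/540) − 8.314 × ln(150/363)] = 38.5 J/K.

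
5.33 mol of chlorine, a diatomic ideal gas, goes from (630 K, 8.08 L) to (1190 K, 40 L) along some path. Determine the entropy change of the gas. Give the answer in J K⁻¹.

Entropy is a state function: ΔS = nC_V ln(T₂/T₁) + nR ln(V₂/V₁), with C_V = 5R/2 = 20.79 J mol⁻¹ K⁻¹ for a diatomic ideal gas.
ΔS = 5.33 × [20.79 × ln(1190/630) + 8.314 × ln(40/8.08)] = 141 J/K.

ΔS = 141 J/K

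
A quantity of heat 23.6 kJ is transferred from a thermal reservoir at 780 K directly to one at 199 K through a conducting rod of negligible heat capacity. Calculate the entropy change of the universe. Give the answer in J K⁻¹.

ΔS_hot = −Q/T_H = −23600/780 = -30.26 J/K and ΔS_cold = +Q/T_C = 23600/199 = 118.6 J/K.
ΔS_total = -30.26 + 118.6 = 88.3 J/K, positive as the second law requires.

ΔS_total = 88.3 J/K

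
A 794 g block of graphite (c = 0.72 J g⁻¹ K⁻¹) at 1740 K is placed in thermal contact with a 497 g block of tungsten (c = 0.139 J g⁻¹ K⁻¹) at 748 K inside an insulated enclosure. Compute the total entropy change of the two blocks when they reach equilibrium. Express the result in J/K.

Energy balance: T_f = (m₁c₁T₁ + m₂c₂T₂)/(m₁c₁ + m₂c₂) = 1633 K.
ΔS₁ = m₁c₁ ln(T_f/T₁) = 571.68 × ln(1633/1740) = -36.27 J/K.
ΔS₂ = m₂c₂ ln(T_f/T₂) = 69.083 × ln(1633/748) = 53.94 J/K.
ΔS_total = -36.27 + 53.94 = 17.7 J/K.

ΔS_total = 17.7 J/K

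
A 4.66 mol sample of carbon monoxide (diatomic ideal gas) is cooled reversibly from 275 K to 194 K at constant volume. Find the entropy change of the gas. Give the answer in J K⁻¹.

At constant volume, ΔS = nC_V ln(T₂/T₁) with C_V = 5R/2 = 20.79 J mol⁻¹ K⁻¹.
ΔS = 4.66 × 20.79 × ln(194/275) = -33.8 J/K.

ΔS = -33.8 J/K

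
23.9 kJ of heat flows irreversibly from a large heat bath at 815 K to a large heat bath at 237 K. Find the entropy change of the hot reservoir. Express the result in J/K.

The hot reservoir loses heat Q, so ΔS_hot = −Q/T_H = −23900/815 = -29.3 J/K.

ΔS_hot = -29.3 J/K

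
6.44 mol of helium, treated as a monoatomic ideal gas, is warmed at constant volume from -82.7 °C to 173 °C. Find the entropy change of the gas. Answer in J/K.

ΔS = 68.4 J/K

In kelvin: T₁ = 190.45 K, T₂ = 446.15 K. At constant volume, ΔS = nC_V ln(T₂/T₁) with C_V = 3R/2 = 12.47 J mol⁻¹ K⁻¹.
ΔS = 6.44 × 12.47 × ln(446.15/190.45) = 68.4 J/K.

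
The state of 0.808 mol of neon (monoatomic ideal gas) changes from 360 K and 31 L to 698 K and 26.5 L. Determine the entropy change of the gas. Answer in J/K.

Entropy is a state function: ΔS = nC_V ln(T₂/T₁) + nR ln(V₂/V₁), with C_V = 3R/2 = 12.47 J mol⁻¹ K⁻¹ for a monoatomic ideal gas.
ΔS = 0.808 × [12.47 × ln(698/360) + 8.314 × ln(26.5/31)] = 5.62 J/K.

ΔS = 5.62 J/K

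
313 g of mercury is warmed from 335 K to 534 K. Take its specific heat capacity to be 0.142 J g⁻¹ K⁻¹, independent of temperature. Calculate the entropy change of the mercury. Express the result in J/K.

ΔS = ∫dQ_rev/T = m c ln(T₂/T₁) = 313 × 0.142 × ln(534/335) = 20.7 J/K.

ΔS = 20.7 J/K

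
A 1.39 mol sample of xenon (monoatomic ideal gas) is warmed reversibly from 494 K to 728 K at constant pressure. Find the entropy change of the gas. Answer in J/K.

At constant pressure, ΔS = nC_p ln(T₂/T₁) with C_p = 5R/2 = 20.79 J mol⁻¹ K⁻¹.
ΔS = 1.39 × 20.79 × ln(728/494) = 11.2 J/K.

ΔS = 11.2 J/K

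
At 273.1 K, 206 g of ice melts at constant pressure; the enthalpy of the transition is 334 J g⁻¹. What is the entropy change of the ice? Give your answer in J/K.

Heat absorbed by the substance: Q = mL = 206 × 334 = 68804 J.
At constant T, ΔS = Q_rev/T = 68804 / 273.1 = 252 J/K.

ΔS = 252 J/K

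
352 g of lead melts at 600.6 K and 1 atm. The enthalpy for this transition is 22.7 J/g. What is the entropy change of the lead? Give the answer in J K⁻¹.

ΔS = 13.3 J/K

Heat absorbed by the substance: Q = mL = 352 × 22.7 = 7990.4 J.
At constant T, ΔS = Q_rev/T = 7990.4 / 600.6 = 13.3 J/K.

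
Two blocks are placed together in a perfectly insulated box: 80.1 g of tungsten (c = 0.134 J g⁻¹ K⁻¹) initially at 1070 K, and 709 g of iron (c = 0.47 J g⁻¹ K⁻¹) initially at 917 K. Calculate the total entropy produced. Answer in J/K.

Energy balance: T_f = (m₁c₁T₁ + m₂c₂T₂)/(m₁c₁ + m₂c₂) = 921.77 K.
ΔS₁ = m₁c₁ ln(T_f/T₁) = 10.7334 × ln(921.77/1070) = -1.6 J/K.
ΔS₂ = m₂c₂ ln(T_f/T₂) = 333.23 × ln(921.77/917) = 1.73 J/K.
ΔS_total = -1.6 + 1.73 = 0.13 J/K.

ΔS_total = 0.13 J/K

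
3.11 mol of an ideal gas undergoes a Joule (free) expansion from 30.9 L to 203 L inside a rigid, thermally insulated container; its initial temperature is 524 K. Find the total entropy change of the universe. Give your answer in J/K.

ΔS_universe = 48.7 J/K

No heat is exchanged and no work is done, so the ideal-gas temperature stays constant.
Entropy is a state function; using a reversible isothermal path, ΔS_gas = nR ln(V₂/V₁) = 3.11 × 8.314 × ln(203/30.9) = 48.7 J/K.
The insulated surroundings exchange no heat, so ΔS_surr = 0 and ΔS_universe = ΔS_gas.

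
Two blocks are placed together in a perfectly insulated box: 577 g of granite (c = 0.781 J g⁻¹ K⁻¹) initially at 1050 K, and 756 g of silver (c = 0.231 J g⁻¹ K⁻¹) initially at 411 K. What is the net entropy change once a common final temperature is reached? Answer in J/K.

Energy balance: T_f = (m₁c₁T₁ + m₂c₂T₂)/(m₁c₁ + m₂c₂) = 871.53 K.
ΔS₁ = m₁c₁ ln(T_f/T₁) = 450.637 × ln(871.53/1050) = -83.951 J/K.
ΔS₂ = m₂c₂ ln(T_f/T₂) = 174.636 × ln(871.53/411) = 131.27 J/K.
ΔS_total = -83.951 + 131.27 = 47.3 J/K.

ΔS_total = 47.3 J/K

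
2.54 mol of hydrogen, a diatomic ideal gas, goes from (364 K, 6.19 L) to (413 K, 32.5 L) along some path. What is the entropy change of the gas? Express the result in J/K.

ΔS = 41.7 J/K

Entropy is a state function: ΔS = nC_V ln(T₂/T₁) + nR ln(V₂/V₁), with C_V = 5R/2 = 20.79 J mol⁻¹ K⁻¹ for a diatomic ideal gas.
ΔS = 2.54 × [20.79 × ln(413/364) + 8.314 × ln(32.5/6.19)] = 41.7 J/K.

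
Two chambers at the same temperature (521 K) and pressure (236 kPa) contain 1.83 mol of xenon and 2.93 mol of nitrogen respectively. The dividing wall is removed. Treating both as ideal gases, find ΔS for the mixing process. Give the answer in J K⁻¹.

ΔS_mix = 26.4 J/K

Mole fractions: x_A = 1.83/4.76 = 0.384, x_B = 0.616.
ΔS_mix = −R(n_A ln x_A + n_B ln x_B) = −8.314 × (1.83 ln 0.384 + 2.93 ln 0.616) = 26.4 J/K.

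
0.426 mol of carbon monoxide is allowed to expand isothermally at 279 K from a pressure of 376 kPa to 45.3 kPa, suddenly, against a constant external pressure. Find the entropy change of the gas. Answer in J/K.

Entropy is a state function, so ΔS_gas depends only on the end states.
For an isothermal ideal gas ΔS_gas = nR ln(P₁/P₂) = 0.426 × 8.314 × ln(376/45.3) = 7.5 J/K.

ΔS_gas = 7.5 J/K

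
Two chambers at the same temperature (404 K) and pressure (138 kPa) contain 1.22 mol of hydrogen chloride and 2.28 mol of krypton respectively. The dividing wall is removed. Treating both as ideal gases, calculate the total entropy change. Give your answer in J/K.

Mole fractions: x_A = 1.22/3.5 = 0.349, x_B = 0.651.
ΔS_mix = −R(n_A ln x_A + n_B ln x_B) = −8.314 × (1.22 ln 0.349 + 2.28 ln 0.651) = 18.8 J/K.

ΔS_mix = 18.8 J/K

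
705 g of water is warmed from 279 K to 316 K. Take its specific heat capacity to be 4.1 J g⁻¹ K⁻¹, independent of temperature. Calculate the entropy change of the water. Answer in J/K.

ΔS = ∫dQ_rev/T = m c ln(T₂/T₁) = 705 × 4.1 × ln(316/279) = 360 J/K.

ΔS = 360 J/K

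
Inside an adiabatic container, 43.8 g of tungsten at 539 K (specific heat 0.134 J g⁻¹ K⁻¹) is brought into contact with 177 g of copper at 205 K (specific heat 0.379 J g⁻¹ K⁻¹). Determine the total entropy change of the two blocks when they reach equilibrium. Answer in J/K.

Energy balance: T_f = (m₁c₁T₁ + m₂c₂T₂)/(m₁c₁ + m₂c₂) = 231.87 K.
ΔS₁ = m₁c₁ ln(T_f/T₁) = 5.8692 × ln(231.87/539) = -4.951 J/K.
ΔS₂ = m₂c₂ ln(T_f/T₂) = 67.083 × ln(231.87/205) = 8.263 J/K.
ΔS_total = -4.951 + 8.263 = 3.31 J/K.

ΔS_total = 3.31 J/K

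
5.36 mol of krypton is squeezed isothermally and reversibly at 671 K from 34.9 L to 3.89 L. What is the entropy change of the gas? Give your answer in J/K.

For an isothermal ideal gas ΔS_gas = nR ln(V₂/V₁) = 5.36 × 8.314 × ln(3.89/34.9) = -97.8 J/K.

ΔS_gas = -97.8 J/K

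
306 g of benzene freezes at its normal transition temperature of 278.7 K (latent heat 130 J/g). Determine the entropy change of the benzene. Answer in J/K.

ΔS = -143 J/K

Heat released by the substance: Q = −mL = −306 × 130 = −39780 J.
At constant T, ΔS = Q_rev/T = −39780 / 278.7 = -143 J/K.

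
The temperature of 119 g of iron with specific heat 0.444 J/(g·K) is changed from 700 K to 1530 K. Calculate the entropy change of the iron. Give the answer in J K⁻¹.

ΔS = ∫dQ_rev/T = m c ln(T₂/T₁) = 119 × 0.444 × ln(1530/700) = 41.3 J/K.

ΔS = 41.3 J/K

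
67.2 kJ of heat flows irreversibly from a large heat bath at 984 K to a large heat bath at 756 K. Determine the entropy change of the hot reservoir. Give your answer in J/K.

ΔS_hot = -68.3 J/K

The hot reservoir loses heat Q, so ΔS_hot = −Q/T_H = −67200/984 = -68.3 J/K.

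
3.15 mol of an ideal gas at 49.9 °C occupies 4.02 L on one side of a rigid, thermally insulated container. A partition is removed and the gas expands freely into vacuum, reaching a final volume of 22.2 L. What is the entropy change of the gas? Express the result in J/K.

No heat is exchanged and no work is done, so the ideal-gas temperature stays constant.
Entropy is a state function; using a reversible isothermal path, ΔS_gas = nR ln(V₂/V₁) = 3.15 × 8.314 × ln(22.2/4.02) = 44.8 J/K.

ΔS_gas = 44.8 J/K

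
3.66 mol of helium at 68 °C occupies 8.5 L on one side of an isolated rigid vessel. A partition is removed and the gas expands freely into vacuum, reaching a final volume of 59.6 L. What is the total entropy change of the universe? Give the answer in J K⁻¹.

For an ideal gas in free expansion Q = 0 and W = 0, so T is unchanged.
Entropy is a state function; using a reversible isothermal path, ΔS_gas = nR ln(V₂/V₁) = 3.66 × 8.314 × ln(59.6/8.5) = 59.3 J/K.
The insulated surroundings exchange no heat, so ΔS_surr = 0 and ΔS_universe = ΔS_gas.

ΔS_universe = 59.3 J/K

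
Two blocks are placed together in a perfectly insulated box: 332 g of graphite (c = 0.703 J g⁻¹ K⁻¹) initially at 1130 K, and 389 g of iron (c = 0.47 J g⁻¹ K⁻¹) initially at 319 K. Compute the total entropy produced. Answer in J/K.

ΔS_total = 73.6 J/K

Energy balance: T_f = (m₁c₁T₁ + m₂c₂T₂)/(m₁c₁ + m₂c₂) = 773.76 K.
ΔS₁ = m₁c₁ ln(T_f/T₁) = 233.396 × ln(773.76/1130) = -88.39 J/K.
ΔS₂ = m₂c₂ ln(T_f/T₂) = 182.83 × ln(773.76/319) = 162 J/K.
ΔS_total = -88.39 + 162 = 73.6 J/K.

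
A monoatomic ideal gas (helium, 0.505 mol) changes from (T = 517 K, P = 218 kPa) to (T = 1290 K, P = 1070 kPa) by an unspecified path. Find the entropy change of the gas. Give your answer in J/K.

ΔS = nC_p ln(T₂/T₁) − nR ln(P₂/P₁), with C_p = 5R/2 = 20.79 J mol⁻¹ K⁻¹ for a monoatomic ideal gas.
ΔS = 0.505 × [20.79 × ln(1290/517) − 8.314 × ln(1070/218)] = 2.92 J/K.

ΔS = 2.92 J/K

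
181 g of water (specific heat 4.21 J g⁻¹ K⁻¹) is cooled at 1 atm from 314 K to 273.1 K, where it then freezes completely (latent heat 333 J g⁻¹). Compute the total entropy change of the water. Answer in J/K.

Cooling step: ΔS₁ = m c ln(T_tr/T_i) = 181 × 4.21 × ln(273.1/314) = -106.3 J/K.
Phase change: ΔS₂ = −mL/T_tr = −181 × 333 / 273.1 = -220.7 J/K.
ΔS_total = (-106.3) + (-220.7) = -327 J/K.

ΔS = -327 J/K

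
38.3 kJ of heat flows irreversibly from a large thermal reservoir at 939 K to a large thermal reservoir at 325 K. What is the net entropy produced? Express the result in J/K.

ΔS_total = 77.1 J/K

ΔS_hot = −Q/T_H = −38300/939 = -40.788 J/K and ΔS_cold = +Q/T_C = 38300/325 = 117.85 J/K.
ΔS_total = -40.788 + 117.85 = 77.1 J/K, positive as the second law requires.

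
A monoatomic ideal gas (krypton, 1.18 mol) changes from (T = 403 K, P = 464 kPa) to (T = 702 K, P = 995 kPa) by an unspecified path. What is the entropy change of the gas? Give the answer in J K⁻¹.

ΔS = 6.13 J/K

ΔS = nC_p ln(T₂/T₁) − nR ln(P₂/P₁), with C_p = 5R/2 = 20.79 J mol⁻¹ K⁻¹ for a monoatomic ideal gas.
ΔS = 1.18 × [20.79 × ln(702/403) − 8.314 × ln(995/464)] = 6.13 J/K.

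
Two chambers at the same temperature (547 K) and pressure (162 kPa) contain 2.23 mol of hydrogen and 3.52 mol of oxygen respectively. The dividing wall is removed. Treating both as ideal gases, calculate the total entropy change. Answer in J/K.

Mole fractions: x_A = 2.23/5.75 = 0.388, x_B = 0.612.
ΔS_mix = −R(n_A ln x_A + n_B ln x_B) = −8.314 × (2.23 ln 0.388 + 3.52 ln 0.612) = 31.9 J/K.

ΔS_mix = 31.9 J/K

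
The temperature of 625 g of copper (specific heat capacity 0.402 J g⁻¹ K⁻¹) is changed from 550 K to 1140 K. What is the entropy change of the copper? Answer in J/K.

ΔS = 183 J/K

ΔS = ∫dQ_rev/T = m c ln(T₂/T₁) = 625 × 0.402 × ln(1140/550) = 183 J/K.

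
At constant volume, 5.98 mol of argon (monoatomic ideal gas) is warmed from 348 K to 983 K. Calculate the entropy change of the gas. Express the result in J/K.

At constant volume, ΔS = nC_V ln(T₂/T₁) with C_V = 3R/2 = 12.47 J mol⁻¹ K⁻¹.
ΔS = 5.98 × 12.47 × ln(983/348) = 77.4 J/K.

ΔS = 77.4 J/K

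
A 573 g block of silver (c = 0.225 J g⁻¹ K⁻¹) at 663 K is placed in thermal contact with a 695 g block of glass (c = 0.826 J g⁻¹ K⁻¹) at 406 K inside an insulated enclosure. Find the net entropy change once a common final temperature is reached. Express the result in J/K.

Energy balance: T_f = (m₁c₁T₁ + m₂c₂T₂)/(m₁c₁ + m₂c₂) = 453.13 K.
ΔS₁ = m₁c₁ ln(T_f/T₁) = 128.925 × ln(453.13/663) = -49.07 J/K.
ΔS₂ = m₂c₂ ln(T_f/T₂) = 574.07 × ln(453.13/406) = 63.05 J/K.
ΔS_total = -49.07 + 63.05 = 14 J/K.

ΔS_total = 14 J/K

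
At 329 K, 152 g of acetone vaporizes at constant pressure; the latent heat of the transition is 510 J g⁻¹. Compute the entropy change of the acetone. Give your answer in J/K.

Heat absorbed by the substance: Q = mL = 152 × 510 = 77520 J.
At constant T, ΔS = Q_rev/T = 77520 / 329 = 236 J/K.

ΔS = 236 J/K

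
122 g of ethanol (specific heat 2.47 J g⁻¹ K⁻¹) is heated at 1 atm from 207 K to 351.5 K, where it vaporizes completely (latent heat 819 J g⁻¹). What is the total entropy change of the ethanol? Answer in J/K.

Warming step: ΔS₁ = m c ln(T_tr/T_i) = 122 × 2.47 × ln(351.5/207) = 159.6 J/K.
Phase change: ΔS₂ = +mL/T_tr = 122 × 819 / 351.5 = 284.3 J/K.
ΔS_total = (159.6) + (284.3) = 444 J/K.

ΔS = 444 J/K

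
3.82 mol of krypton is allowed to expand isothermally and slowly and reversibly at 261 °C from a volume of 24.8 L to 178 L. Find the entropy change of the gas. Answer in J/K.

ΔS_gas = 62.6 J/K

For an isothermal ideal gas ΔS_gas = nR ln(V₂/V₁) = 3.82 × 8.314 × ln(178/24.8) = 62.6 J/K.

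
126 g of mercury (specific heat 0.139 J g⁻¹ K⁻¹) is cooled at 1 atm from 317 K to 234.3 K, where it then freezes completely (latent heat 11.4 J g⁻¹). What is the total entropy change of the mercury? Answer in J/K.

Cooling step: ΔS₁ = m c ln(T_tr/T_i) = 126 × 0.139 × ln(234.3/317) = -5.294 J/K.
Phase change: ΔS₂ = −mL/T_tr = −126 × 11.4 / 234.3 = -6.131 J/K.
ΔS_total = (-5.294) + (-6.131) = -11.4 J/K.

ΔS = -11.4 J/K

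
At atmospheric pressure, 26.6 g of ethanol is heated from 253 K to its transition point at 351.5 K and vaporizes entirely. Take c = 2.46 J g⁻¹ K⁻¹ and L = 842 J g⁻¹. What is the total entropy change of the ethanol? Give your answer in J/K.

Warming step: ΔS₁ = m c ln(T_tr/T_i) = 26.6 × 2.46 × ln(351.5/253) = 21.52 J/K.
Phase change: ΔS₂ = +mL/T_tr = 26.6 × 842 / 351.5 = 63.72 J/K.
ΔS_total = (21.52) + (63.72) = 85.2 J/K.

ΔS = 85.2 J/K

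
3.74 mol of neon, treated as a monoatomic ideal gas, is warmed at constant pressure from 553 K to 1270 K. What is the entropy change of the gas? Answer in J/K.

ΔS = 64.6 J/K

At constant pressure, ΔS = nC_p ln(T₂/T₁) with C_p = 5R/2 = 20.79 J mol⁻¹ K⁻¹.
ΔS = 3.74 × 20.79 × ln(1270/553) = 64.6 J/K.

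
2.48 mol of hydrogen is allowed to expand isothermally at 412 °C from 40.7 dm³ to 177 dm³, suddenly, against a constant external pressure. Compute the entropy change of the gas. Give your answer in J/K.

ΔS_gas = 30.3 J/K

Entropy is a state function, so ΔS_gas depends only on the end states.
For an isothermal ideal gas ΔS_gas = nR ln(V₂/V₁) = 2.48 × 8.314 × ln(177/40.7) = 30.3 J/K.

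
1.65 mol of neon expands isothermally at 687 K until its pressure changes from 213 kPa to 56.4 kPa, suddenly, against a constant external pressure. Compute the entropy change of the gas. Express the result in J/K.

ΔS_gas = 18.2 J/K

Entropy is a state function, so ΔS_gas depends only on the end states.
For an isothermal ideal gas ΔS_gas = nR ln(P₁/P₂) = 1.65 × 8.314 × ln(213/56.4) = 18.2 J/K.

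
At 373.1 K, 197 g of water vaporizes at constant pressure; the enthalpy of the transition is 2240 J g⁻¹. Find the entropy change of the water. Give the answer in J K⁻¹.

Heat absorbed by the substance: Q = mL = 197 × 2240 = 441280 J.
At constant T, ΔS = Q_rev/T = 441280 / 373.1 = 1180 J/K.

ΔS = 1180 J/K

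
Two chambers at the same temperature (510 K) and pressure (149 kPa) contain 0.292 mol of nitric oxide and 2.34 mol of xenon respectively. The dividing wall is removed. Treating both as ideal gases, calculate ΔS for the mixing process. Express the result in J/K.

ΔS_mix = 7.63 J/K

Mole fractions: x_A = 0.292/2.63 = 0.111, x_B = 0.889.
ΔS_mix = −R(n_A ln x_A + n_B ln x_B) = −8.314 × (0.292 ln 0.111 + 2.34 ln 0.889) = 7.63 J/K.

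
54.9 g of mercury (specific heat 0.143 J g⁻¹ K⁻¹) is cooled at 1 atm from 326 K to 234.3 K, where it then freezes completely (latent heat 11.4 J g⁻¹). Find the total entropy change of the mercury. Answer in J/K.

ΔS = -5.26 J/K

Cooling step: ΔS₁ = m c ln(T_tr/T_i) = 54.9 × 0.143 × ln(234.3/326) = -2.593 J/K.
Phase change: ΔS₂ = −mL/T_tr = −54.9 × 11.4 / 234.3 = -2.671 J/K.
ΔS_total = (-2.593) + (-2.671) = -5.26 J/K.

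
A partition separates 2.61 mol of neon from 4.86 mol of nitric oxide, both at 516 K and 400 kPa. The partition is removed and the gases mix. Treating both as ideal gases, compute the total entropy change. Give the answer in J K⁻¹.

Mole fractions: x_A = 2.61/7.47 = 0.349, x_B = 0.651.
ΔS_mix = −R(n_A ln x_A + n_B ln x_B) = −8.314 × (2.61 ln 0.349 + 4.86 ln 0.651) = 40.2 J/K.

ΔS_mix = 40.2 J/K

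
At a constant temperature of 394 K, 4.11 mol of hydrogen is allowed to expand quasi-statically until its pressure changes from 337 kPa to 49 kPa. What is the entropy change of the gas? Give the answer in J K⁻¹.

For an isothermal ideal gas ΔS_gas = nR ln(P₁/P₂) = 4.11 × 8.314 × ln(337/49) = 65.9 J/K.

ΔS_gas = 65.9 J/K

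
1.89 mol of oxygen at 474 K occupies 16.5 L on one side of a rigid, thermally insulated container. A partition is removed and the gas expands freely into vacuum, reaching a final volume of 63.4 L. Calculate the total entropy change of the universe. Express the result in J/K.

No heat is exchanged and no work is done, so the ideal-gas temperature stays constant.
Entropy is a state function; using a reversible isothermal path, ΔS_gas = nR ln(V₂/V₁) = 1.89 × 8.314 × ln(63.4/16.5) = 21.2 J/K.
The insulated surroundings exchange no heat, so ΔS_surr = 0 and ΔS_universe = ΔS_gas.

ΔS_universe = 21.2 J/K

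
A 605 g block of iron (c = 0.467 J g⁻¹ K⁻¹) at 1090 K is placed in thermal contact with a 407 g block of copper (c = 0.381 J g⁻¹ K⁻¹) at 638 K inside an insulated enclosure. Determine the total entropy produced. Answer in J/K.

ΔS_total = 13.5 J/K

Energy balance: T_f = (m₁c₁T₁ + m₂c₂T₂)/(m₁c₁ + m₂c₂) = 929.83 K.
ΔS₁ = m₁c₁ ln(T_f/T₁) = 282.535 × ln(929.83/1090) = -44.9 J/K.
ΔS₂ = m₂c₂ ln(T_f/T₂) = 155.067 × ln(929.83/638) = 58.41 J/K.
ΔS_total = -44.9 + 58.41 = 13.5 J/K.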